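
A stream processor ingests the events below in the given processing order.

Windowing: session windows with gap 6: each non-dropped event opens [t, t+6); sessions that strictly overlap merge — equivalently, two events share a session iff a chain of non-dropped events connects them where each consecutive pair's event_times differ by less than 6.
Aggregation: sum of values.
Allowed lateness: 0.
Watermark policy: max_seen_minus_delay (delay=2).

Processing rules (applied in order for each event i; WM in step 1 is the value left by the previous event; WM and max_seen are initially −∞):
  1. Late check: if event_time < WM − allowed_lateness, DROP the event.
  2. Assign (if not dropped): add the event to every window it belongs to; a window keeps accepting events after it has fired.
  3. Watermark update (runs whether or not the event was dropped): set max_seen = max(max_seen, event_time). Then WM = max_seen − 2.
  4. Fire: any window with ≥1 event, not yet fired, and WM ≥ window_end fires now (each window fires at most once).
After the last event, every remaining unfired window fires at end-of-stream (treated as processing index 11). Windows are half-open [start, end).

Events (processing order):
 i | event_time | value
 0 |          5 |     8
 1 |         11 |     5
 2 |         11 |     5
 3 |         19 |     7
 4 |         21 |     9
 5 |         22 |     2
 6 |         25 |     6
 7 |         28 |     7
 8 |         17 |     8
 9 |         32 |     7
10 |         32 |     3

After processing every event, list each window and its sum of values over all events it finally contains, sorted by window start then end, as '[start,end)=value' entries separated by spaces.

i=0 t=5 v=8: → [5,11); WM=3
i=1 t=11 v=5: → [11,17); WM=9
i=2 t=11 v=5: → [11,17); WM=9
i=3 t=19 v=7: → [19,25); WM=17
i=4 t=21 v=9: → [19,27); WM=19
i=5 t=22 v=2: → [19,28); WM=20
i=6 t=25 v=6: → [19,31); WM=23
i=7 t=28 v=7: → [19,34); WM=26
i=8 t=17 v=8: DROP (t<26-0); WM=26
i=9 t=32 v=7: → [19,38); WM=30
i=10 t=32 v=3: → [19,38); WM=30

[5,11)=8 [11,17)=10 [19,38)=41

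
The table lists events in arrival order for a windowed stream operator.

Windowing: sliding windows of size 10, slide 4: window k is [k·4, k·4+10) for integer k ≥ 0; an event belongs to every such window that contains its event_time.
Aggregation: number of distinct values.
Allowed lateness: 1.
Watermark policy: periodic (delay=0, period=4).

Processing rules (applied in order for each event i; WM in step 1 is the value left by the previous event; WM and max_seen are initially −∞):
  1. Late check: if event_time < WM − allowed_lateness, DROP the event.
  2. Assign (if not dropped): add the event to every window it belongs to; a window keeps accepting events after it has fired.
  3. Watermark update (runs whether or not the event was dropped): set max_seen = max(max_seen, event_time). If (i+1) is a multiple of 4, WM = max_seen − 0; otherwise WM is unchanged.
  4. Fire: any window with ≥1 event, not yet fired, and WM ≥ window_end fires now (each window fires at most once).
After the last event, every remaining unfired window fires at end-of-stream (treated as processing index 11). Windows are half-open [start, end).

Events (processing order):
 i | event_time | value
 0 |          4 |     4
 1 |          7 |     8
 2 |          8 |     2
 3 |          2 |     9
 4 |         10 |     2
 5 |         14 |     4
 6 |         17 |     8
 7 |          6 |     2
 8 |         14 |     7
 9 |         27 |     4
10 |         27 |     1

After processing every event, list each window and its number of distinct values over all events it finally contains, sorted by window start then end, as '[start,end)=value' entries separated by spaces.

[0,10)=4 [4,14)=3 [8,18)=3 [12,22)=2 [16,26)=1 [20,30)=2 [24,34)=2

i=0 t=4 v=4: → [4,14),[0,10); WM=−∞
i=1 t=7 v=8: → [4,14),[0,10); WM=−∞
i=2 t=8 v=2: → [8,18),[4,14),[0,10); WM=−∞
i=3 t=2 v=9: → [0,10); WM=8
i=4 t=10 v=2: → [8,18),[4,14); WM=8
i=5 t=14 v=4: → [12,22),[8,18); WM=8
i=6 t=17 v=8: → [16,26),[12,22),[8,18); WM=8
i=7 t=6 v=2: DROP (t<8-1); WM=17; [0,10) fires=4 [4,14) fires=3
i=8 t=14 v=7: DROP (t<17-1); WM=17
i=9 t=27 v=4: → [24,34),[20,30); WM=17
i=10 t=27 v=1: → [24,34),[20,30); WM=17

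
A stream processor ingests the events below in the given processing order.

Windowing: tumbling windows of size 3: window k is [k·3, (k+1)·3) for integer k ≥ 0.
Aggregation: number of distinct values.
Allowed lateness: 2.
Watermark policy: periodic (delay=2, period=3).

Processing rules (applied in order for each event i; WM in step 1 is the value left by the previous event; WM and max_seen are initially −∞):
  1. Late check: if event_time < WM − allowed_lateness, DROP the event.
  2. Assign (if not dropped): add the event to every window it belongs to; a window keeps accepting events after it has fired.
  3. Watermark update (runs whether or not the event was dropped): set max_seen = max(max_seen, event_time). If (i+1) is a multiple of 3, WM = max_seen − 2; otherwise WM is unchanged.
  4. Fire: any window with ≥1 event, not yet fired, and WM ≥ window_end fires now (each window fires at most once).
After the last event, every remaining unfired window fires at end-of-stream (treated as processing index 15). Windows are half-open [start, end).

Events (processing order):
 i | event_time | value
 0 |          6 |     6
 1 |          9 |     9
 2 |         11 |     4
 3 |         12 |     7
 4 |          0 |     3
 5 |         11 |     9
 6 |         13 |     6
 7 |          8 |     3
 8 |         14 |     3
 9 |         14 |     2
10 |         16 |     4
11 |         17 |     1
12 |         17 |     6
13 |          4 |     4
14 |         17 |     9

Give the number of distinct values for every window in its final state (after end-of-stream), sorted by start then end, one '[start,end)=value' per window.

[6,9)=2 [9,12)=2 [12,15)=4 [15,18)=4

i=0 t=6 v=6: → [6,9); WM=−∞
i=1 t=9 v=9: → [9,12); WM=−∞
i=2 t=11 v=4: → [9,12); WM=9; [6,9) fires=1
i=3 t=12 v=7: → [12,15); WM=9
i=4 t=0 v=3: DROP (t<9-2); WM=9
i=5 t=11 v=9: → [9,12); WM=10
i=6 t=13 v=6: → [12,15); WM=10
i=7 t=8 v=3: → [6,9); WM=10
i=8 t=14 v=3: → [12,15); WM=12; [9,12) fires=2
i=9 t=14 v=2: → [12,15); WM=12
i=10 t=16 v=4: → [15,18); WM=12
i=11 t=17 v=1: → [15,18); WM=15; [12,15) fires=4
i=12 t=17 v=6: → [15,18); WM=15
i=13 t=4 v=4: DROP (t<15-2); WM=15
i=14 t=17 v=9: → [15,18); WM=15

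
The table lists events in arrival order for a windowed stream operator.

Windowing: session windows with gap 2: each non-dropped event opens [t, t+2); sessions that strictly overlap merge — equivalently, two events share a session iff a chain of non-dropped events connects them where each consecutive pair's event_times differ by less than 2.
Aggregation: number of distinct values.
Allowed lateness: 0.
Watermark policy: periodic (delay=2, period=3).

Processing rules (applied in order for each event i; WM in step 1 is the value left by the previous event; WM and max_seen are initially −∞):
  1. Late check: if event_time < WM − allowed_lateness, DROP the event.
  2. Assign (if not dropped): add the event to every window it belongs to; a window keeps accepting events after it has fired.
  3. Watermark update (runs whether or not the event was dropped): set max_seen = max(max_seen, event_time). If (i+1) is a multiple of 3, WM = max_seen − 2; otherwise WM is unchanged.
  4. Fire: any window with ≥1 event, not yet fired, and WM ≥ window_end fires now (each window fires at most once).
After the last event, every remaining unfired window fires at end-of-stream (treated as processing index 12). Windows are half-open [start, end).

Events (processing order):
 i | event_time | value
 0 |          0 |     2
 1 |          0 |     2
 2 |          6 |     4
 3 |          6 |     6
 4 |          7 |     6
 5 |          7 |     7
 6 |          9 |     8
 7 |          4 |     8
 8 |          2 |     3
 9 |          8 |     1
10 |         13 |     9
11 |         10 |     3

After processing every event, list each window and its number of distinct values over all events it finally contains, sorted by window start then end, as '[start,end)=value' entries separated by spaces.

i=0 t=0 v=2: → [0,2); WM=−∞
i=1 t=0 v=2: → [0,2); WM=−∞
i=2 t=6 v=4: → [6,8); WM=4
i=3 t=6 v=6: → [6,8); WM=4
i=4 t=7 v=6: → [6,9); WM=4
i=5 t=7 v=7: → [6,9); WM=5
i=6 t=9 v=8: → [9,11); WM=5
i=7 t=4 v=8: DROP (t<5-0); WM=5
i=8 t=2 v=3: DROP (t<5-0); WM=7
i=9 t=8 v=1: → [6,11); WM=7
i=10 t=13 v=9: → [13,15); WM=7
i=11 t=10 v=3: → [6,12); WM=11

[0,2)=1 [6,12)=6 [13,15)=1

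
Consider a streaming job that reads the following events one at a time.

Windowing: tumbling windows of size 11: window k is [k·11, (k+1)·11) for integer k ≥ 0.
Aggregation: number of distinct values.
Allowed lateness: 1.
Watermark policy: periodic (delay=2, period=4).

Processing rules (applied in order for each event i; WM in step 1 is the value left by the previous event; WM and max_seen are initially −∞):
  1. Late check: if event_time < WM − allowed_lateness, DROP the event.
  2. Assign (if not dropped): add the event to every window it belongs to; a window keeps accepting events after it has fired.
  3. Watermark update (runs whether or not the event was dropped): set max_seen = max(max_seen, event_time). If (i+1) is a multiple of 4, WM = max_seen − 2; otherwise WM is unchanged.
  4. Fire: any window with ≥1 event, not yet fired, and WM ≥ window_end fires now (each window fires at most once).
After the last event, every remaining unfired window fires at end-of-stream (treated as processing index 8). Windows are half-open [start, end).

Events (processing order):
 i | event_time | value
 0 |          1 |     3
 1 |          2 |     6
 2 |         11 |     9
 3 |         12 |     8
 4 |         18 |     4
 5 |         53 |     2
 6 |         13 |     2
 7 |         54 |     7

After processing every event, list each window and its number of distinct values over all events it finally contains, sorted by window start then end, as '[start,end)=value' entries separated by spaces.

i=0 t=1 v=3: → [0,11); WM=−∞
i=1 t=2 v=6: → [0,11); WM=−∞
i=2 t=11 v=9: → [11,22); WM=−∞
i=3 t=12 v=8: → [11,22); WM=10
i=4 t=18 v=4: → [11,22); WM=10
i=5 t=53 v=2: → [44,55); WM=10
i=6 t=13 v=2: → [11,22); WM=10
i=7 t=54 v=7: → [44,55); WM=52; [0,11) fires=2 [11,22) fires=4

[0,11)=2 [11,22)=4 [44,55)=2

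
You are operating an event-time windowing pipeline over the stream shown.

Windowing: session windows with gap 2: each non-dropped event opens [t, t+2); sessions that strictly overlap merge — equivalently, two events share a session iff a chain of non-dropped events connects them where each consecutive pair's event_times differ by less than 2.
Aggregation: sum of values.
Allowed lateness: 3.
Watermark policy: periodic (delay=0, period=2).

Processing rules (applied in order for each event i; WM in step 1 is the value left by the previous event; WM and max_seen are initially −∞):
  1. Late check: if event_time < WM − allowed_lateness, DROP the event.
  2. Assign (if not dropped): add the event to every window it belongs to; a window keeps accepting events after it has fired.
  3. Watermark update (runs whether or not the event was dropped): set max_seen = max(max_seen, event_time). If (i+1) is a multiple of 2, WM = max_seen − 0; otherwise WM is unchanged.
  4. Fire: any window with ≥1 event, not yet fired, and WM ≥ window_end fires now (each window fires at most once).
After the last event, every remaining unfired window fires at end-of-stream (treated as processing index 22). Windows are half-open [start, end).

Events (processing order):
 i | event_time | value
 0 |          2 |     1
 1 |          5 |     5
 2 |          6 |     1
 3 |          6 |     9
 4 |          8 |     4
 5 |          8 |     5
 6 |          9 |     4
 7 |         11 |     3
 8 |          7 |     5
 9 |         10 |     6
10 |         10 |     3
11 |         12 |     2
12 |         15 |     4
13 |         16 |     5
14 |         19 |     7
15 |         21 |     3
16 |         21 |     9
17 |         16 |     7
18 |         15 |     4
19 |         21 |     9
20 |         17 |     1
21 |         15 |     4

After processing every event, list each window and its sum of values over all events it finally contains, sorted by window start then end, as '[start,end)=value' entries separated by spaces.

i=0 t=2 v=1: → [2,4); WM=−∞
i=1 t=5 v=5: → [5,7); WM=5
i=2 t=6 v=1: → [5,8); WM=5
i=3 t=6 v=9: → [5,8); WM=6
i=4 t=8 v=4: → [8,10); WM=6
i=5 t=8 v=5: → [8,10); WM=8
i=6 t=9 v=4: → [8,11); WM=8
i=7 t=11 v=3: → [11,13); WM=11
i=8 t=7 v=5: DROP (t<11-3); WM=11
i=9 t=10 v=6: → [8,13); WM=11
i=10 t=10 v=3: → [8,13); WM=11
i=11 t=12 v=2: → [8,14); WM=12
i=12 t=15 v=4: → [15,17); WM=12
i=13 t=16 v=5: → [15,18); WM=16
i=14 t=19 v=7: → [19,21); WM=16
i=15 t=21 v=3: → [21,23); WM=21
i=16 t=21 v=9: → [21,23); WM=21
i=17 t=16 v=7: DROP (t<21-3); WM=21
i=18 t=15 v=4: DROP (t<21-3); WM=21
i=19 t=21 v=9: → [21,23); WM=21
i=20 t=17 v=1: DROP (t<21-3); WM=21
i=21 t=15 v=4: DROP (t<21-3); WM=21

[2,4)=1 [5,8)=15 [8,14)=27 [15,18)=9 [19,21)=7 [21,23)=21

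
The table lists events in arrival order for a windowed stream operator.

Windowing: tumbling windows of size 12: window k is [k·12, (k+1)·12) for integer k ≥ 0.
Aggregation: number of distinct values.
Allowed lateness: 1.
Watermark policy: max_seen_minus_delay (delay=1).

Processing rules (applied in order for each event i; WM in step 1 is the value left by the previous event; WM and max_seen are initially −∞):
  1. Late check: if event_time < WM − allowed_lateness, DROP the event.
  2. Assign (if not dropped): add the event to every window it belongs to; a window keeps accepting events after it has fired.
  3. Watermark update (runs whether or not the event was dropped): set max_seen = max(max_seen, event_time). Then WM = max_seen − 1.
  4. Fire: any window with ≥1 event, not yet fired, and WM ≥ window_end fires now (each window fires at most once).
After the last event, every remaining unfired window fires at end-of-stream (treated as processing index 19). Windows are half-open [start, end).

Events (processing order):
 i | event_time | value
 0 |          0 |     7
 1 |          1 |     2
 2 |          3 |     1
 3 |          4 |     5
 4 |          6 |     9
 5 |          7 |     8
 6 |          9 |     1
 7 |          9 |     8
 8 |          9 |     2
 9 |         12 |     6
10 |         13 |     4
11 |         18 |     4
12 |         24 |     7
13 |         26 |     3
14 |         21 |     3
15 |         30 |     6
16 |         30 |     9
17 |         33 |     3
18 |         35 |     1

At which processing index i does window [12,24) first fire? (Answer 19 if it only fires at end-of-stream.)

i=0 t=0 v=7: → [0,12); WM=-1
i=1 t=1 v=2: → [0,12); WM=0
i=2 t=3 v=1: → [0,12); WM=2
i=3 t=4 v=5: → [0,12); WM=3
i=4 t=6 v=9: → [0,12); WM=5
i=5 t=7 v=8: → [0,12); WM=6
i=6 t=9 v=1: → [0,12); WM=8
i=7 t=9 v=8: → [0,12); WM=8
i=8 t=9 v=2: → [0,12); WM=8
i=9 t=12 v=6: → [12,24); WM=11
i=10 t=13 v=4: → [12,24); WM=12; [0,12) fires=6
i=11 t=18 v=4: → [12,24); WM=17
i=12 t=24 v=7: → [24,36); WM=23
i=13 t=26 v=3: → [24,36); WM=25; [12,24) fires=2
i=14 t=21 v=3: DROP (t<25-1); WM=25
i=15 t=30 v=6: → [24,36); WM=29
i=16 t=30 v=9: → [24,36); WM=29
i=17 t=33 v=3: → [24,36); WM=32
i=18 t=35 v=1: → [24,36); WM=34

13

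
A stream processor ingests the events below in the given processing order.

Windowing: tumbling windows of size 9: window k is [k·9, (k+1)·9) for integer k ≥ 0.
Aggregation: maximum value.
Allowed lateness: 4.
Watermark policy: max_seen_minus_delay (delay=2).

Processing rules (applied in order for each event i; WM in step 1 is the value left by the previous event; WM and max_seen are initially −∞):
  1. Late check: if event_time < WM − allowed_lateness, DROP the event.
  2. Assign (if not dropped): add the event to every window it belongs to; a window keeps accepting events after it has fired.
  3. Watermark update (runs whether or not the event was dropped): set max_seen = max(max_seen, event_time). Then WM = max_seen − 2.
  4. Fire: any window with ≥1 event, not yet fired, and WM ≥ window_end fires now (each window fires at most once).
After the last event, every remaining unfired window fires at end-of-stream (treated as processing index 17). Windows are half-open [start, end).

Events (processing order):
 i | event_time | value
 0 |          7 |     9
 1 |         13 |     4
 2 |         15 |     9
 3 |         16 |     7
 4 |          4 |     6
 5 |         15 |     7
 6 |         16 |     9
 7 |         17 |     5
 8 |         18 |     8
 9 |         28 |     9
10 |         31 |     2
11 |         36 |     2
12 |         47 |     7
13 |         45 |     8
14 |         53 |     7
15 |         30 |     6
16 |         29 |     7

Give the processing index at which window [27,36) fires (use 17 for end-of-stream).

i=0 t=7 v=9: → [0,9); WM=5
i=1 t=13 v=4: → [9,18); WM=11; [0,9) fires=9
i=2 t=15 v=9: → [9,18); WM=13
i=3 t=16 v=7: → [9,18); WM=14
i=4 t=4 v=6: DROP (t<14-4); WM=14
i=5 t=15 v=7: → [9,18); WM=14
i=6 t=16 v=9: → [9,18); WM=14
i=7 t=17 v=5: → [9,18); WM=15
i=8 t=18 v=8: → [18,27); WM=16
i=9 t=28 v=9: → [27,36); WM=26; [9,18) fires=9
i=10 t=31 v=2: → [27,36); WM=29; [18,27) fires=8
i=11 t=36 v=2: → [36,45); WM=34
i=12 t=47 v=7: → [45,54); WM=45; [27,36) fires=9 [36,45) fires=2
i=13 t=45 v=8: → [45,54); WM=45
i=14 t=53 v=7: → [45,54); WM=51
i=15 t=30 v=6: DROP (t<51-4); WM=51
i=16 t=29 v=7: DROP (t<51-4); WM=51

12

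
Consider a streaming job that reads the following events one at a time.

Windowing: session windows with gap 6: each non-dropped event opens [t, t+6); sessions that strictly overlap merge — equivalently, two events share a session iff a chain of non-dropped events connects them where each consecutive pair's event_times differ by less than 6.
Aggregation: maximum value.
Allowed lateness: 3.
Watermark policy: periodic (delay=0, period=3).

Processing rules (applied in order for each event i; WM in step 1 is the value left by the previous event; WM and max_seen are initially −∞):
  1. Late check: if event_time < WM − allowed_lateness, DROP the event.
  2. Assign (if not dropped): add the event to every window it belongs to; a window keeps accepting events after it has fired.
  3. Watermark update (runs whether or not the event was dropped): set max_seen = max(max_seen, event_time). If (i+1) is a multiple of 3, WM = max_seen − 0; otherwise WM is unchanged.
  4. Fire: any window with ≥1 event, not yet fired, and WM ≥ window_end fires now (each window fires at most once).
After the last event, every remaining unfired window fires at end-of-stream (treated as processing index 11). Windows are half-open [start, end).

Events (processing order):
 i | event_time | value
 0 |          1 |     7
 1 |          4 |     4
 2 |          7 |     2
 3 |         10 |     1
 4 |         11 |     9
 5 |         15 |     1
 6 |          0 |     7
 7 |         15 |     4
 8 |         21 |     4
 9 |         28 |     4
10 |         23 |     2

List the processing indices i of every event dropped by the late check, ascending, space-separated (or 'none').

6

i=0 t=1 v=7: → [1,7); WM=−∞
i=1 t=4 v=4: → [1,10); WM=−∞
i=2 t=7 v=2: → [1,13); WM=7
i=3 t=10 v=1: → [1,16); WM=7
i=4 t=11 v=9: → [1,17); WM=7
i=5 t=15 v=1: → [1,21); WM=15
i=6 t=0 v=7: DROP (t<15-3); WM=15
i=7 t=15 v=4: → [1,21); WM=15
i=8 t=21 v=4: → [21,27); WM=21
i=9 t=28 v=4: → [28,34); WM=21
i=10 t=23 v=2: → [21,34); WM=21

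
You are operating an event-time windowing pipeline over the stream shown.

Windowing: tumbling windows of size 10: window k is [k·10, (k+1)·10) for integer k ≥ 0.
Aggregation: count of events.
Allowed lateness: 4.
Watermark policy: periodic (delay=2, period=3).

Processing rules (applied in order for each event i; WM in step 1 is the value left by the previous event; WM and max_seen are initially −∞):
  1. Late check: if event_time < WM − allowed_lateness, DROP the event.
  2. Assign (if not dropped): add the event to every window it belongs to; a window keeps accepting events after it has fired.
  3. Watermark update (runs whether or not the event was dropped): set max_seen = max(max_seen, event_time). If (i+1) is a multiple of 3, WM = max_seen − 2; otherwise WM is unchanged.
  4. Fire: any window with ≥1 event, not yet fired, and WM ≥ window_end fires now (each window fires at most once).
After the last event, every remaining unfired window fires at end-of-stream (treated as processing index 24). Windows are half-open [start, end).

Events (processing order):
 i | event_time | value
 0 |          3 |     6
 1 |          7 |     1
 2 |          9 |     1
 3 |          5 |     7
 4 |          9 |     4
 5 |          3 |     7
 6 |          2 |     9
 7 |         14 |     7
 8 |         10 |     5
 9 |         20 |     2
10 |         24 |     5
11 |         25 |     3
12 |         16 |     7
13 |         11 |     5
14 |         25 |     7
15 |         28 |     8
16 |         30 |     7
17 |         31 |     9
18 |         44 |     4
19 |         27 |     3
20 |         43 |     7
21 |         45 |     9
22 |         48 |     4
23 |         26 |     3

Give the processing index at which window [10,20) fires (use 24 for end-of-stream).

i=0 t=3 v=6: → [0,10); WM=−∞
i=1 t=7 v=1: → [0,10); WM=−∞
i=2 t=9 v=1: → [0,10); WM=7
i=3 t=5 v=7: → [0,10); WM=7
i=4 t=9 v=4: → [0,10); WM=7
i=5 t=3 v=7: → [0,10); WM=7
i=6 t=2 v=9: DROP (t<7-4); WM=7
i=7 t=14 v=7: → [10,20); WM=7
i=8 t=10 v=5: → [10,20); WM=12; [0,10) fires=6
i=9 t=20 v=2: → [20,30); WM=12
i=10 t=24 v=5: → [20,30); WM=12
i=11 t=25 v=3: → [20,30); WM=23; [10,20) fires=2
i=12 t=16 v=7: DROP (t<23-4); WM=23
i=13 t=11 v=5: DROP (t<23-4); WM=23
i=14 t=25 v=7: → [20,30); WM=23
i=15 t=28 v=8: → [20,30); WM=23
i=16 t=30 v=7: → [30,40); WM=23
i=17 t=31 v=9: → [30,40); WM=29
i=18 t=44 v=4: → [40,50); WM=29
i=19 t=27 v=3: → [20,30); WM=29
i=20 t=43 v=7: → [40,50); WM=42; [20,30) fires=6 [30,40) fires=2
i=21 t=45 v=9: → [40,50); WM=42
i=22 t=48 v=4: → [40,50); WM=42
i=23 t=26 v=3: DROP (t<42-4); WM=46

11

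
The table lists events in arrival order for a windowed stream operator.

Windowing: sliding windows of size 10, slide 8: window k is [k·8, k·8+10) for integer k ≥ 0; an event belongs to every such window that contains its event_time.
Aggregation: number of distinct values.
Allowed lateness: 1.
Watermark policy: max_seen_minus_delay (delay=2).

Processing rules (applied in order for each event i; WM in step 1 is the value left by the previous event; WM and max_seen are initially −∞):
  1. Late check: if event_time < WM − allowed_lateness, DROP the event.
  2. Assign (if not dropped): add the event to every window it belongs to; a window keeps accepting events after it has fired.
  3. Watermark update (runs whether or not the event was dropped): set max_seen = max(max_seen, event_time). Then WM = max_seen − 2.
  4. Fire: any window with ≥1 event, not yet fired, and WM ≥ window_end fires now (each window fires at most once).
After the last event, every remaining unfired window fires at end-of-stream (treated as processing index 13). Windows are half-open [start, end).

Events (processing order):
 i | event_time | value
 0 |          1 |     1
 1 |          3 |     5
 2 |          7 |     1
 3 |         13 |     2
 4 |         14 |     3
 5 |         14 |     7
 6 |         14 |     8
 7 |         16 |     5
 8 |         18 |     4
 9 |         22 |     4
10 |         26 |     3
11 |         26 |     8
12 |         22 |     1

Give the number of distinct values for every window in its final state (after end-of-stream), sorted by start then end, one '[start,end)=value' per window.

i=0 t=1 v=1: → [0,10); WM=-1
i=1 t=3 v=5: → [0,10); WM=1
i=2 t=7 v=1: → [0,10); WM=5
i=3 t=13 v=2: → [8,18); WM=11; [0,10) fires=2
i=4 t=14 v=3: → [8,18); WM=12
i=5 t=14 v=7: → [8,18); WM=12
i=6 t=14 v=8: → [8,18); WM=12
i=7 t=16 v=5: → [16,26),[8,18); WM=14
i=8 t=18 v=4: → [16,26); WM=16
i=9 t=22 v=4: → [16,26); WM=20; [8,18) fires=5
i=10 t=26 v=3: → [24,34); WM=24
i=11 t=26 v=8: → [24,34); WM=24
i=12 t=22 v=1: DROP (t<24-1); WM=24

[0,10)=2 [8,18)=5 [16,26)=2 [24,34)=2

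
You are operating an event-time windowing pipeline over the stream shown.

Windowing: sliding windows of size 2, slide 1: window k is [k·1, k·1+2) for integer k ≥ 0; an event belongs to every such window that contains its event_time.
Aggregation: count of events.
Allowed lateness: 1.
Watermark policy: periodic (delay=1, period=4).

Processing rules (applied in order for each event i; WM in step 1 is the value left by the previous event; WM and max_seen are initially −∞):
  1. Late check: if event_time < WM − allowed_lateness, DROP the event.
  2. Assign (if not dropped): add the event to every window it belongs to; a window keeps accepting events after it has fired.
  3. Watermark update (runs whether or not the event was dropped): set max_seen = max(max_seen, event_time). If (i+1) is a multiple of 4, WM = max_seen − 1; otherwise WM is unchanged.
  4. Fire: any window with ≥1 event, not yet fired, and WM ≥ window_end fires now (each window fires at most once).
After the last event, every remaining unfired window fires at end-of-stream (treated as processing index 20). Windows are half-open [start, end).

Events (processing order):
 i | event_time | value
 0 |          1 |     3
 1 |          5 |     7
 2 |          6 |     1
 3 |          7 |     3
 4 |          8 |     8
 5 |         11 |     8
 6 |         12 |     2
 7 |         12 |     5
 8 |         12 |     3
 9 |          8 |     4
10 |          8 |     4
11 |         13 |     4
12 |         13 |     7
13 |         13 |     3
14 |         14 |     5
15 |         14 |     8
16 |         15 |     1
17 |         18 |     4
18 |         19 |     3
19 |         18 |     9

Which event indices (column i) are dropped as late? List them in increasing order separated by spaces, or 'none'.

i=0 t=1 v=3: → [1,3),[0,2); WM=−∞
i=1 t=5 v=7: → [5,7),[4,6); WM=−∞
i=2 t=6 v=1: → [6,8),[5,7); WM=−∞
i=3 t=7 v=3: → [7,9),[6,8); WM=6; [0,2) fires=1 [1,3) fires=1 [4,6) fires=1
i=4 t=8 v=8: → [8,10),[7,9); WM=6
i=5 t=11 v=8: → [11,13),[10,12); WM=6
i=6 t=12 v=2: → [12,14),[11,13); WM=6
i=7 t=12 v=5: → [12,14),[11,13); WM=11; [5,7) fires=2 [6,8) fires=2 [7,9) fires=2 [8,10) fires=1
i=8 t=12 v=3: → [12,14),[11,13); WM=11
i=9 t=8 v=4: DROP (t<11-1); WM=11
i=10 t=8 v=4: DROP (t<11-1); WM=11
i=11 t=13 v=4: → [13,15),[12,14); WM=12; [10,12) fires=1
i=12 t=13 v=7: → [13,15),[12,14); WM=12
i=13 t=13 v=3: → [13,15),[12,14); WM=12
i=14 t=14 v=5: → [14,16),[13,15); WM=12
i=15 t=14 v=8: → [14,16),[13,15); WM=13; [11,13) fires=4
i=16 t=15 v=1: → [15,17),[14,16); WM=13
i=17 t=18 v=4: → [18,20),[17,19); WM=13
i=18 t=19 v=3: → [19,21),[18,20); WM=13
i=19 t=18 v=9: → [18,20),[17,19); WM=18; [12,14) fires=6 [13,15) fires=5 [14,16) fires=3 [15,17) fires=1

9 10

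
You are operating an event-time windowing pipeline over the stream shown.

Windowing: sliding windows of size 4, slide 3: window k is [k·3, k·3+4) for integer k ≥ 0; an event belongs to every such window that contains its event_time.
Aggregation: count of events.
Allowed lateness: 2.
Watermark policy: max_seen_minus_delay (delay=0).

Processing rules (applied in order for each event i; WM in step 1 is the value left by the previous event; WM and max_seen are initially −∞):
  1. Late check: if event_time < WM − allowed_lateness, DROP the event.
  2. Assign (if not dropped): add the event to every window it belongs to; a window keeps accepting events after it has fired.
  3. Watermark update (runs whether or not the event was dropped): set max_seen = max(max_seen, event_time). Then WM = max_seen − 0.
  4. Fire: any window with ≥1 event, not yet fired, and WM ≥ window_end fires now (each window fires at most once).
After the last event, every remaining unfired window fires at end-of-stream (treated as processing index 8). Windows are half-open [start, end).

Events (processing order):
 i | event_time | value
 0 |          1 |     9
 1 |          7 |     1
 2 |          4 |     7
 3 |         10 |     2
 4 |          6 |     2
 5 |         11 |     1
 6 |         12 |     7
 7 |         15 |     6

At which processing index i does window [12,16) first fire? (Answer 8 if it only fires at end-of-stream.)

i=0 t=1 v=9: → [0,4); WM=1
i=1 t=7 v=1: → [6,10); WM=7; [0,4) fires=1
i=2 t=4 v=7: DROP (t<7-2); WM=7
i=3 t=10 v=2: → [9,13); WM=10; [6,10) fires=1
i=4 t=6 v=2: DROP (t<10-2); WM=10
i=5 t=11 v=1: → [9,13); WM=11
i=6 t=12 v=7: → [12,16),[9,13); WM=12
i=7 t=15 v=6: → [15,19),[12,16); WM=15; [9,13) fires=3

8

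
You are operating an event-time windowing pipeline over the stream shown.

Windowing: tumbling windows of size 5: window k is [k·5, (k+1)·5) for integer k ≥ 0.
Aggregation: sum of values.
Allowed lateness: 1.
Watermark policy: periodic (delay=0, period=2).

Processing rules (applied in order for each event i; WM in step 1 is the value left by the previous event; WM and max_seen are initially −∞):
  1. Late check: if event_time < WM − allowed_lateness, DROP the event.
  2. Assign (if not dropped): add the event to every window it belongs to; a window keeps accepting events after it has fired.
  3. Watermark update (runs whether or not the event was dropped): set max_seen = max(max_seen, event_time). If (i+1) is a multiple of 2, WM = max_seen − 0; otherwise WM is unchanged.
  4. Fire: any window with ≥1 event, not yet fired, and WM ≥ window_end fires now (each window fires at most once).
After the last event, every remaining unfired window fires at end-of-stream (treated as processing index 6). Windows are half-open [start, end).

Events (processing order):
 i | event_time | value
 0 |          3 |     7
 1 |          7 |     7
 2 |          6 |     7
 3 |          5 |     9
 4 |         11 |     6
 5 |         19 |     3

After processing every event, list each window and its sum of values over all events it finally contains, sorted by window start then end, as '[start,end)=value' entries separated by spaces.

[0,5)=7 [5,10)=14 [10,15)=6 [15,20)=3

i=0 t=3 v=7: → [0,5); WM=−∞
i=1 t=7 v=7: → [5,10); WM=7; [0,5) fires=7
i=2 t=6 v=7: → [5,10); WM=7
i=3 t=5 v=9: DROP (t<7-1); WM=7
i=4 t=11 v=6: → [10,15); WM=7
i=5 t=19 v=3: → [15,20); WM=19; [5,10) fires=14 [10,15) fires=6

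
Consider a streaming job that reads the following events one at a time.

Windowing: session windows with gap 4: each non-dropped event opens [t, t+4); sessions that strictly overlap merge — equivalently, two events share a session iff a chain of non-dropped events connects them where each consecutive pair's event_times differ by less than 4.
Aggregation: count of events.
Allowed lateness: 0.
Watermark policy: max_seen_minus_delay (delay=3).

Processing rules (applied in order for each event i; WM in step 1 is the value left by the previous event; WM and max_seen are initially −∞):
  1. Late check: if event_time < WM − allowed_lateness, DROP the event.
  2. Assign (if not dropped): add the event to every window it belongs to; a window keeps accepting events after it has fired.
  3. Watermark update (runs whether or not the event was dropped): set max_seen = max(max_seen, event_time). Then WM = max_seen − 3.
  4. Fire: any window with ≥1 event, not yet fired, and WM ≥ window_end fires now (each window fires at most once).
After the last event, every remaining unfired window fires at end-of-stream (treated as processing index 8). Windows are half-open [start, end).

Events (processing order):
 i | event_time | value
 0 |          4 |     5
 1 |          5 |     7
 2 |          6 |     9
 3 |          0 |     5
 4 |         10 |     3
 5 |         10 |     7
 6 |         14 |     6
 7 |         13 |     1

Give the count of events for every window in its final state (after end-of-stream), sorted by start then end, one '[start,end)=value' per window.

i=0 t=4 v=5: → [4,8); WM=1
i=1 t=5 v=7: → [4,9); WM=2
i=2 t=6 v=9: → [4,10); WM=3
i=3 t=0 v=5: DROP (t<3-0); WM=3
i=4 t=10 v=3: → [10,14); WM=7
i=5 t=10 v=7: → [10,14); WM=7
i=6 t=14 v=6: → [14,18); WM=11
i=7 t=13 v=1: → [10,18); WM=11

[4,10)=3 [10,18)=4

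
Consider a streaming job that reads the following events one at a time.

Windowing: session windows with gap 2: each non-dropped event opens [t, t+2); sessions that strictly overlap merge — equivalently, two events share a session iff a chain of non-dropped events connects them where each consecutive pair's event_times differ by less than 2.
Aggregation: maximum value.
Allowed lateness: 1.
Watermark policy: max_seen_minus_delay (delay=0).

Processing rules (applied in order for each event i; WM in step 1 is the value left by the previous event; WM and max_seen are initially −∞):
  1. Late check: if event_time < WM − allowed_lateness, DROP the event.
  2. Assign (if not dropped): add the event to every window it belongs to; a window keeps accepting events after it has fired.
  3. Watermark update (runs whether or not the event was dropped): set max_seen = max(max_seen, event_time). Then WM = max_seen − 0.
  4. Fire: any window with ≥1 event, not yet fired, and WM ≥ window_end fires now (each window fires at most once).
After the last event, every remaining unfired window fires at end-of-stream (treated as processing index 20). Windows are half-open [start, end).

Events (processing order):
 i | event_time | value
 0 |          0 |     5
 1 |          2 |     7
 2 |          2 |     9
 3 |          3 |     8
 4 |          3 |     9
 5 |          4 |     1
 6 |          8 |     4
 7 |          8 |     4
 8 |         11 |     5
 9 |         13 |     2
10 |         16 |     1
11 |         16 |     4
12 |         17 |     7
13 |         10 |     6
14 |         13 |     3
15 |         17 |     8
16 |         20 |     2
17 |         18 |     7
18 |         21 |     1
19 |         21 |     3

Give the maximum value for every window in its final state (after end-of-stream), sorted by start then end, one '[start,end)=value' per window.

[0,2)=5 [2,6)=9 [8,10)=4 [11,13)=5 [13,15)=2 [16,19)=8 [20,23)=3

i=0 t=0 v=5: → [0,2); WM=0
i=1 t=2 v=7: → [2,4); WM=2
i=2 t=2 v=9: → [2,4); WM=2
i=3 t=3 v=8: → [2,5); WM=3
i=4 t=3 v=9: → [2,5); WM=3
i=5 t=4 v=1: → [2,6); WM=4
i=6 t=8 v=4: → [8,10); WM=8
i=7 t=8 v=4: → [8,10); WM=8
i=8 t=11 v=5: → [11,13); WM=11
i=9 t=13 v=2: → [13,15); WM=13
i=10 t=16 v=1: → [16,18); WM=16
i=11 t=16 v=4: → [16,18); WM=16
i=12 t=17 v=7: → [16,19); WM=17
i=13 t=10 v=6: DROP (t<17-1); WM=17
i=14 t=13 v=3: DROP (t<17-1); WM=17
i=15 t=17 v=8: → [16,19); WM=17
i=16 t=20 v=2: → [20,22); WM=20
i=17 t=18 v=7: DROP (t<20-1); WM=20
i=18 t=21 v=1: → [20,23); WM=21
i=19 t=21 v=3: → [20,23); WM=21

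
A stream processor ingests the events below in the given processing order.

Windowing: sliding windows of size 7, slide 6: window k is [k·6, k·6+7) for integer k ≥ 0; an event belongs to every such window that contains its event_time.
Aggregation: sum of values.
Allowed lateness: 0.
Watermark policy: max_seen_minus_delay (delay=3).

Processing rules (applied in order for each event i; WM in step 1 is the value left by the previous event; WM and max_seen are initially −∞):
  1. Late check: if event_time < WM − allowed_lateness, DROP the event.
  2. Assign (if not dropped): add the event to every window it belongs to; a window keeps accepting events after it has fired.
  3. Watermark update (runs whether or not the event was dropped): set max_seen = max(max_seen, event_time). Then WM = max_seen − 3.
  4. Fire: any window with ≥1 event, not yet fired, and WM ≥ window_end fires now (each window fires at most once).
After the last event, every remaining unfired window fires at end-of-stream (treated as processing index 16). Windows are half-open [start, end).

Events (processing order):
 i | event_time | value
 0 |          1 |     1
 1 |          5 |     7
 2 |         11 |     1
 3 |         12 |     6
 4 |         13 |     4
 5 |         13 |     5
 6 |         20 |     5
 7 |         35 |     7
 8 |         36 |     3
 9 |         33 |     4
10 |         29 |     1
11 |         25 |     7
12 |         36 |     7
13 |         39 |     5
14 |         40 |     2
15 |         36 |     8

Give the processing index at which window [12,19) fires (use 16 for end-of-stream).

i=0 t=1 v=1: → [0,7); WM=-2
i=1 t=5 v=7: → [0,7); WM=2
i=2 t=11 v=1: → [6,13); WM=8; [0,7) fires=8
i=3 t=12 v=6: → [12,19),[6,13); WM=9
i=4 t=13 v=4: → [12,19); WM=10
i=5 t=13 v=5: → [12,19); WM=10
i=6 t=20 v=5: → [18,25); WM=17; [6,13) fires=7
i=7 t=35 v=7: → [30,37); WM=32; [12,19) fires=15 [18,25) fires=5
i=8 t=36 v=3: → [36,43),[30,37); WM=33
i=9 t=33 v=4: → [30,37); WM=33
i=10 t=29 v=1: DROP (t<33-0); WM=33
i=11 t=25 v=7: DROP (t<33-0); WM=33
i=12 t=36 v=7: → [36,43),[30,37); WM=33
i=13 t=39 v=5: → [36,43); WM=36
i=14 t=40 v=2: → [36,43); WM=37; [30,37) fires=21
i=15 t=36 v=8: DROP (t<37-0); WM=37

7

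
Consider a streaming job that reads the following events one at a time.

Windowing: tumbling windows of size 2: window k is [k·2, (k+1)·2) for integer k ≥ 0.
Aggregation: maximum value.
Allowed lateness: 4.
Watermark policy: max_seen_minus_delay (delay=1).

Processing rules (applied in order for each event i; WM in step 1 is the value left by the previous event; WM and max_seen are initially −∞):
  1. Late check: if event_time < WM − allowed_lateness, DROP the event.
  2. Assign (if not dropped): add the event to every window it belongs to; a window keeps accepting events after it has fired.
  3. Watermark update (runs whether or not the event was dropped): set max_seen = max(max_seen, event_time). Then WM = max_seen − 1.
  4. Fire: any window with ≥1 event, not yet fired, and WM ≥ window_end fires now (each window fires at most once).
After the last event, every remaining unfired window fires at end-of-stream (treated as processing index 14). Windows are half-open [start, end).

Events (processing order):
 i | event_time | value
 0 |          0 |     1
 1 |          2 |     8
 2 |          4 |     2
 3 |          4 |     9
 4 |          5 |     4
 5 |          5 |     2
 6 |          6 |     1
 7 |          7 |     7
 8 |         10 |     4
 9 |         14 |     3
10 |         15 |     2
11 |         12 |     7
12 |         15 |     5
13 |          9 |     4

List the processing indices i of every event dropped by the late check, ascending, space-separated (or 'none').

i=0 t=0 v=1: → [0,2); WM=-1
i=1 t=2 v=8: → [2,4); WM=1
i=2 t=4 v=2: → [4,6); WM=3; [0,2) fires=1
i=3 t=4 v=9: → [4,6); WM=3
i=4 t=5 v=4: → [4,6); WM=4; [2,4) fires=8
i=5 t=5 v=2: → [4,6); WM=4
i=6 t=6 v=1: → [6,8); WM=5
i=7 t=7 v=7: → [6,8); WM=6; [4,6) fires=9
i=8 t=10 v=4: → [10,12); WM=9; [6,8) fires=7
i=9 t=14 v=3: → [14,16); WM=13; [10,12) fires=4
i=10 t=15 v=2: → [14,16); WM=14
i=11 t=12 v=7: → [12,14); WM=14; [12,14) fires=7
i=12 t=15 v=5: → [14,16); WM=14
i=13 t=9 v=4: DROP (t<14-4); WM=14

13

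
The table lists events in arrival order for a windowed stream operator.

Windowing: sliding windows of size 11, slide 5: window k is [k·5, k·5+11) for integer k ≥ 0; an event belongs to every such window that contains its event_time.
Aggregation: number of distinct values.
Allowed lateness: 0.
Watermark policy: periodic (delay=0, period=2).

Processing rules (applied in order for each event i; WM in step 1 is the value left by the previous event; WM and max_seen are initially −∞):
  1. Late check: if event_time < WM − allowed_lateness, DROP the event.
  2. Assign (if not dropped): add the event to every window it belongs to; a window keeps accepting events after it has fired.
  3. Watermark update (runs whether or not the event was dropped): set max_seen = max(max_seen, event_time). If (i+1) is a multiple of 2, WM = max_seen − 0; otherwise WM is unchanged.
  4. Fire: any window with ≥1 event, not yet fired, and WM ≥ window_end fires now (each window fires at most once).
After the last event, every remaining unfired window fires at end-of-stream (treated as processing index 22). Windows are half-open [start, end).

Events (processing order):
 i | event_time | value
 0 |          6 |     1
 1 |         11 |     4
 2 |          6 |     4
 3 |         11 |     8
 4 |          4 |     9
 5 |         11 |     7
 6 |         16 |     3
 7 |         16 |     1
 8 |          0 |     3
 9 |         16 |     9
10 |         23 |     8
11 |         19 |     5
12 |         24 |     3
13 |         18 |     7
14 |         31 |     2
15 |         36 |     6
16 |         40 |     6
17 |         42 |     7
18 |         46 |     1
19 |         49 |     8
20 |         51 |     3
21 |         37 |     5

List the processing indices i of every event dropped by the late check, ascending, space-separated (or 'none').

2 4 8 13 21

i=0 t=6 v=1: → [5,16),[0,11); WM=−∞
i=1 t=11 v=4: → [10,21),[5,16); WM=11; [0,11) fires=1
i=2 t=6 v=4: DROP (t<11-0); WM=11
i=3 t=11 v=8: → [10,21),[5,16); WM=11
i=4 t=4 v=9: DROP (t<11-0); WM=11
i=5 t=11 v=7: → [10,21),[5,16); WM=11
i=6 t=16 v=3: → [15,26),[10,21); WM=11
i=7 t=16 v=1: → [15,26),[10,21); WM=16; [5,16) fires=4
i=8 t=0 v=3: DROP (t<16-0); WM=16
i=9 t=16 v=9: → [15,26),[10,21); WM=16
i=10 t=23 v=8: → [20,31),[15,26); WM=16
i=11 t=19 v=5: → [15,26),[10,21); WM=23; [10,21) fires=7
i=12 t=24 v=3: → [20,31),[15,26); WM=23
i=13 t=18 v=7: DROP (t<23-0); WM=24
i=14 t=31 v=2: → [30,41),[25,36); WM=24
i=15 t=36 v=6: → [35,46),[30,41); WM=36; [15,26) fires=5 [20,31) fires=2 [25,36) fires=1
i=16 t=40 v=6: → [40,51),[35,46),[30,41); WM=36
i=17 t=42 v=7: → [40,51),[35,46); WM=42; [30,41) fires=2
i=18 t=46 v=1: → [45,56),[40,51); WM=42
i=19 t=49 v=8: → [45,56),[40,51); WM=49; [35,46) fires=2
i=20 t=51 v=3: → [50,61),[45,56); WM=49
i=21 t=37 v=5: DROP (t<49-0); WM=51; [40,51) fires=4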